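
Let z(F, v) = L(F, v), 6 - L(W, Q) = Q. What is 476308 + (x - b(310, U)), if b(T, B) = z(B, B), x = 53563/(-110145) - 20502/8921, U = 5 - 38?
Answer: 467980871745292/982603545 ≈ 4.7627e+5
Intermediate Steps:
L(W, Q) = 6 - Q
U = -33
z(F, v) = 6 - v
x = -2736028313/982603545 (x = 53563*(-1/110145) - 20502*1/8921 = -53563/110145 - 20502/8921 = -2736028313/982603545 ≈ -2.7845)
b(T, B) = 6 - B
476308 + (x - b(310, U)) = 476308 + (-2736028313/982603545 - (6 - 1*(-33))) = 476308 + (-2736028313/982603545 - (6 + 33)) = 476308 + (-2736028313/982603545 - 1*39) = 476308 + (-2736028313/982603545 - 39) = 476308 - 41057566568/982603545 = 467980871745292/982603545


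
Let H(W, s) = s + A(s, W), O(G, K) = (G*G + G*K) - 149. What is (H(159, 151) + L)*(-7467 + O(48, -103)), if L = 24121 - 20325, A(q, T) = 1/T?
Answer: -6436398944/159 ≈ -4.0481e+7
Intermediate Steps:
L = 3796
O(G, K) = -149 + G² + G*K (O(G, K) = (G² + G*K) - 149 = -149 + G² + G*K)
H(W, s) = s + 1/W
(H(159, 151) + L)*(-7467 + O(48, -103)) = ((151 + 1/159) + 3796)*(-7467 + (-149 + 48² + 48*(-103))) = ((151 + 1/159) + 3796)*(-7467 + (-149 + 2304 - 4944)) = (24010/159 + 3796)*(-7467 - 2789) = (627574/159)*(-10256) = -6436398944/159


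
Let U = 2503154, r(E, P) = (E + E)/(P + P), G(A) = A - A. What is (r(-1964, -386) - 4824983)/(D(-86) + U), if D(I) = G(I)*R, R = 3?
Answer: -931220737/483108722 ≈ -1.9276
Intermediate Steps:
G(A) = 0
r(E, P) = E/P (r(E, P) = (2*E)/((2*P)) = (2*E)*(1/(2*P)) = E/P)
D(I) = 0 (D(I) = 0*3 = 0)
(r(-1964, -386) - 4824983)/(D(-86) + U) = (-1964/(-386) - 4824983)/(0 + 2503154) = (-1964*(-1/386) - 4824983)/2503154 = (982/193 - 4824983)*(1/2503154) = -931220737/193*1/2503154 = -931220737/483108722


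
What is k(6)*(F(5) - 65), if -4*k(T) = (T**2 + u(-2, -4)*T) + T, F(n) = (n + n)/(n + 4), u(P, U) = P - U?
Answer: 1725/2 ≈ 862.50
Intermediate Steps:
F(n) = 2*n/(4 + n) (F(n) = (2*n)/(4 + n) = 2*n/(4 + n))
k(T) = -3*T/4 - T**2/4 (k(T) = -((T**2 + (-2 - 1*(-4))*T) + T)/4 = -((T**2 + (-2 + 4)*T) + T)/4 = -((T**2 + 2*T) + T)/4 = -(T**2 + 3*T)/4 = -3*T/4 - T**2/4)
k(6)*(F(5) - 65) = (-1/4*6*(3 + 6))*(2*5/(4 + 5) - 65) = (-1/4*6*9)*(2*5/9 - 65) = -27*(2*5*(1/9) - 65)/2 = -27*(10/9 - 65)/2 = -27/2*(-575/9) = 1725/2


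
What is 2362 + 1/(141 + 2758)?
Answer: 6847439/2899 ≈ 2362.0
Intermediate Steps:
2362 + 1/(141 + 2758) = 2362 + 1/2899 = 6847439/2899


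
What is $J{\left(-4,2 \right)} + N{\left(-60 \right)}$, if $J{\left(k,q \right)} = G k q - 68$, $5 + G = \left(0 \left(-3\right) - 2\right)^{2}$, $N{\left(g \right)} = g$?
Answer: $-120$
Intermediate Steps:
$G = -1$ ($G = -5 + \left(0 \left(-3\right) - 2\right)^{2} = -5 + \left(0 - 2\right)^{2} = -5 + \left(-2\right)^{2} = -5 + 4 = -1$)
$J{\left(k,q \right)} = -68 - k q$ ($J{\left(k,q \right)} = - k q - 68 = -68 - k q$)
$J{\left(-4,2 \right)} + N{\left(-60 \right)} = \left(-68 - \left(-4\right) 2\right) - 60 = \left(-68 + 8\right) - 60 = -60 - 60 = -120$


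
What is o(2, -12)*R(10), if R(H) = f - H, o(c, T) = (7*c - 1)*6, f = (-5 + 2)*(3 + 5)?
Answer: -2652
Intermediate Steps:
f = -24 (f = -3*8 = -24)
o(c, T) = -6 + 42*c (o(c, T) = (-1 + 7*c)*6 = -6 + 42*c)
R(H) = -24 - H
o(2, -12)*R(10) = (-6 + 42*2)*(-24 - 1*10) = (-6 + 84)*(-24 - 10) = 78*(-34) = -2652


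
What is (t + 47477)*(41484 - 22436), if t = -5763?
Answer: 794568272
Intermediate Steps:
(t + 47477)*(41484 - 22436) = (-5763 + 47477)*(41484 - 22436) = 41714*19048 = 794568272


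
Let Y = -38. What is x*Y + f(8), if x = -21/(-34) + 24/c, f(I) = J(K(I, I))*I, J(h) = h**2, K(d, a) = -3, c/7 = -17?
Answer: 6687/119 ≈ 56.193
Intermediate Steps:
c = -119 (c = 7*(-17) = -119)
f(I) = 9*I (f(I) = (-3)**2*I = 9*I)
x = 99/238 (x = -21/(-34) + 24/(-119) = -21*(-1/34) + 24*(-1/119) = 21/34 - 24/119 = 99/238 ≈ 0.41597)
x*Y + f(8) = (99/238)*(-38) + 9*8 = -1881/119 + 72 = 6687/119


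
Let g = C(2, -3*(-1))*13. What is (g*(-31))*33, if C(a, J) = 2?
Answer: -26598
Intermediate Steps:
g = 26 (g = 2*13 = 26)
(g*(-31))*33 = (26*(-31))*33 = -806*33 = -26598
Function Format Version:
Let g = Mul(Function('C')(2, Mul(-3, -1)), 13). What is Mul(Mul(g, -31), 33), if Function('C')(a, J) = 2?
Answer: -26598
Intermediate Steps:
g = 26 (g = Mul(2, 13) = 26)
Mul(Mul(g, -31), 33) = Mul(Mul(26, -31), 33) = Mul(-806, 33) = -26598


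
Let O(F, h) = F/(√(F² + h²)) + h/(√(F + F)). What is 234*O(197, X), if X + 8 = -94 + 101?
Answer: -117*√394/197 + 23049*√38810/19405 ≈ 222.21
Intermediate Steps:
X = -1 (X = -8 + (-94 + 101) = -8 + 7 = -1)
O(F, h) = F/√(F² + h²) + h*√2/(2*√F) (O(F, h) = F/√(F² + h²) + h/(√(2*F)) = F/√(F² + h²) + h/((√2*√F)) = F/√(F² + h²) + h*(√2/(2*√F)) = F/√(F² + h²) + h*√2/(2*√F))
234*O(197, X) = 234*((197^(3/2) + (½)*(-1)*√(2*197² + 2*(-1)²))/(√197*√(197² + (-1)²))) = 234*((√197/197)*(197*√197 + (½)*(-1)*√(2*38809 + 2*1))/√(38809 + 1)) = 234*((√197/197)*(197*√197 + (½)*(-1)*√(77618 + 2))/√38810) = 234*((√197/197)*(√38810/38810)*(197*√197 + (½)*(-1)*√77620)) = 234*((√197/197)*(√38810/38810)*(197*√197 + (½)*(-1)*(2*√19405))) = 234*((√197/197)*(√38810/38810)*(197*√197 - √19405)) = 234*((√197/197)*(√38810/38810)*(-√19405 + 197*√197)) = 234*(√7645570*(-√19405 + 197*√197)/7645570) = 117*√7645570*(-√19405 + 197*√197)/3822785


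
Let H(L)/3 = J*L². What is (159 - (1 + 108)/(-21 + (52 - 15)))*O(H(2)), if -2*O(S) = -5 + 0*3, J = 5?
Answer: 12175/32 ≈ 380.47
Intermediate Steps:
H(L) = 15*L² (H(L) = 3*(5*L²) = 15*L²)
O(S) = 5/2 (O(S) = -(-5 + 0*3)/2 = -(-5 + 0)/2 = -½*(-5) = 5/2)
(159 - (1 + 108)/(-21 + (52 - 15)))*O(H(2)) = (159 - (1 + 108)/(-21 + (52 - 15)))*(5/2) = (159 - 109/(-21 + 37))*(5/2) = (159 - 109/16)*(5/2) = (2435/16)*(5/2) = 12175/32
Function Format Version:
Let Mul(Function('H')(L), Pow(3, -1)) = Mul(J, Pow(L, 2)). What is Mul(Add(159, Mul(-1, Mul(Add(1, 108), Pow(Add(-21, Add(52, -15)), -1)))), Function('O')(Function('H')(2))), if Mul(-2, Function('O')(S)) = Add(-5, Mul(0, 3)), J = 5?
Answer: Rational(12175, 32) ≈ 380.47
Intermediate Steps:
Function('H')(L) = Mul(15, Pow(L, 2)) (Function('H')(L) = Mul(3, Mul(5, Pow(L, 2))) = Mul(15, Pow(L, 2)))
Function('O')(S) = Rational(5, 2) (Function('O')(S) = Mul(Rational(-1, 2), Add(-5, Mul(0, 3))) = Mul(Rational(-1, 2), Add(-5, 0)) = Mul(Rational(-1, 2), -5) = Rational(5, 2))
Mul(Add(159, Mul(-1, Mul(Add(1, 108), Pow(Add(-21, Add(52, -15)), -1)))), Function('O')(Function('H')(2))) = Mul(Add(159, Mul(-1, Mul(Add(1, 108), Pow(Add(-21, Add(52, -15)), -1)))), Rational(5, 2)) = Mul(Add(159, Mul(-1, Mul(109, Pow(Add(-21, 37), -1)))), Rational(5, 2)) = Mul(Add(159, Mul(-1, Mul(109, Pow(16, -1)))), Rational(5, 2)) = Mul(Add(159, Mul(-1, Mul(109, Rational(1, 16)))), Rational(5, 2)) = Mul(Add(159, Mul(-1, Rational(109, 16))), Rational(5, 2)) = Mul(Add(159, Rational(-109, 16)), Rational(5, 2)) = Mul(Rational(2435, 16), Rational(5, 2)) = Rational(12175, 32)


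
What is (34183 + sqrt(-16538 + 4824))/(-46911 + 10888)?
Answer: -34183/36023 - I*sqrt(11714)/36023 ≈ -0.94892 - 0.0030045*I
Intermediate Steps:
(34183 + sqrt(-16538 + 4824))/(-46911 + 10888) = (34183 + sqrt(-11714))/(-36023) = (34183 + I*sqrt(11714))*(-1/36023) = -34183/36023 - I*sqrt(11714)/36023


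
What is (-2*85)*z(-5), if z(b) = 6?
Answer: -1020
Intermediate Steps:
(-2*85)*z(-5) = -2*85*6 = -170*6 = -1020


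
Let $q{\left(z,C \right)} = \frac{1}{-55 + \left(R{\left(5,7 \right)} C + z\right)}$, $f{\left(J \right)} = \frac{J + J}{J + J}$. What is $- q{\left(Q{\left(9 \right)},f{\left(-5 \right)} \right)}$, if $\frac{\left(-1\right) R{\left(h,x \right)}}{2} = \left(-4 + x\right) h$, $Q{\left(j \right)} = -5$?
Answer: $\frac{1}{90} \approx 0.011111$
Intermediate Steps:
$f{\left(J \right)} = 1$ ($f{\left(J \right)} = \frac{2 J}{2 J} = 2 J \frac{1}{2 J} = 1$)
$R{\left(h,x \right)} = - 2 h \left(-4 + x\right)$ ($R{\left(h,x \right)} = - 2 \left(-4 + x\right) h = - 2 h \left(-4 + x\right)$)
$q{\left(z,C \right)} = \frac{1}{-55 + z - 30 C}$ ($q{\left(z,C \right)} = \frac{1}{-55 + \left(2 \cdot 5 \left(4 - 7\right) C + z\right)} = \frac{1}{-55 + \left(2 \cdot 5 \left(-3\right) C + z\right)} = \frac{1}{-55 - \left(- z + 30 C\right)} = \frac{1}{-55 + z - 30 C}$)
$- q{\left(Q{\left(9 \right)},f{\left(-5 \right)} \right)} = - \frac{1}{-55 - 5 - 30} = - \frac{1}{-90} = \left(-1\right) \left(- \frac{1}{90}\right) = \frac{1}{90}$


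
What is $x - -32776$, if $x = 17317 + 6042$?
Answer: $56135$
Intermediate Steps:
$x = 23359$
$x - -32776 = 23359 - -32776 = 23359 + 32776 = 56135$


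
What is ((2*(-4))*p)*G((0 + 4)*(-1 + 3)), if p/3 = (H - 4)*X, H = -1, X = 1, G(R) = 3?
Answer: 360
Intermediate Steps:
p = -15 (p = 3*((-1 - 4)*1) = 3*(-5*1) = 3*(-5) = -15)
((2*(-4))*p)*G((0 + 4)*(-1 + 3)) = ((2*(-4))*(-15))*3 = -8*(-15)*3 = 120*3 = 360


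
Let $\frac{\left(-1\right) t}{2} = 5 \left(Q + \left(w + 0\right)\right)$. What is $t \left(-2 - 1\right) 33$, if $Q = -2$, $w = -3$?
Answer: $-4950$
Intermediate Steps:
$t = 50$ ($t = - 2 \cdot 5 \left(-2 + \left(-3 + 0\right)\right) = - 2 \cdot 5 \left(-2 - 3\right) = - 2 \cdot 5 \left(-5\right) = \left(-2\right) \left(-25\right) = 50$)
$t \left(-2 - 1\right) 33 = 50 \left(-2 - 1\right) 33 = 50 \left(-3\right) 33 = \left(-150\right) 33 = -4950$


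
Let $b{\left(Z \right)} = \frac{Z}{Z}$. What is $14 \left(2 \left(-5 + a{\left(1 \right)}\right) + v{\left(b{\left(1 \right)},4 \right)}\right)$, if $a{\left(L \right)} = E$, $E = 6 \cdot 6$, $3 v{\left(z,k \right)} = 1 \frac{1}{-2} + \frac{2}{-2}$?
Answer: $861$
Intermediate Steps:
$b{\left(Z \right)} = 1$
$v{\left(z,k \right)} = - \frac{1}{2}$ ($v{\left(z,k \right)} = \frac{1 \frac{1}{-2} + \frac{2}{-2}}{3} = \frac{1 \left(- \frac{1}{2}\right) + 2 \left(- \frac{1}{2}\right)}{3} = \frac{- \frac{1}{2} - 1}{3} = \frac{1}{3} \left(- \frac{3}{2}\right) = - \frac{1}{2}$)
$E = 36$
$a{\left(L \right)} = 36$
$14 \left(2 \left(-5 + a{\left(1 \right)}\right) + v{\left(b{\left(1 \right)},4 \right)}\right) = 14 \left(2 \left(-5 + 36\right) - \frac{1}{2}\right) = 14 \left(2 \cdot 31 - \frac{1}{2}\right) = 14 \left(62 - \frac{1}{2}\right) = 14 \cdot \frac{123}{2} = 861$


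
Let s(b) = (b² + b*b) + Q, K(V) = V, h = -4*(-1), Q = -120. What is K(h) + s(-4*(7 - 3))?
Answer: 396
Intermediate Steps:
h = 4
s(b) = -120 + 2*b² (s(b) = (b² + b*b) - 120 = (b² + b²) - 120 = 2*b² - 120 = -120 + 2*b²)
K(h) + s(-4*(7 - 3)) = 4 + (-120 + 2*(-4*(7 - 3))²) = 4 + (-120 + 2*(-4*4)²) = 4 + (-120 + 2*(-16)²) = 4 + (-120 + 2*256) = 4 + (-120 + 512) = 4 + 392 = 396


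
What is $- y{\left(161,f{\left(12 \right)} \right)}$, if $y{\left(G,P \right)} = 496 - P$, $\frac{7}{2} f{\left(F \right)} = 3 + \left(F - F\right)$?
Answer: $- \frac{3466}{7} \approx -495.14$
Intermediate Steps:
$f{\left(F \right)} = \frac{6}{7}$ ($f{\left(F \right)} = \frac{2 \left(3 + \left(F - F\right)\right)}{7} = \frac{2 \left(3 + 0\right)}{7} = \frac{2}{7} \cdot 3 = \frac{6}{7}$)
$- y{\left(161,f{\left(12 \right)} \right)} = - (496 - \frac{6}{7}) = \left(-1\right) \frac{3466}{7} = - \frac{3466}{7}$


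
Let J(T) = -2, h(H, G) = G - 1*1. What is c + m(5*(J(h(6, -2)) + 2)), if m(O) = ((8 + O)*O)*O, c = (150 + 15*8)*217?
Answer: 58590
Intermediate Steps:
h(H, G) = -1 + G (h(H, G) = G - 1 = -1 + G)
c = 58590 (c = (150 + 120)*217 = 270*217 = 58590)
m(O) = O²*(8 + O) (m(O) = (O*(8 + O))*O = O²*(8 + O))
c + m(5*(J(h(6, -2)) + 2)) = 58590 + (5*(-2 + 2))²*(8 + 5*(-2 + 2)) = 58590 + (5*0)²*(8 + 5*0) = 58590 + 0²*(8 + 0) = 58590 + 0*8 = 58590 + 0 = 58590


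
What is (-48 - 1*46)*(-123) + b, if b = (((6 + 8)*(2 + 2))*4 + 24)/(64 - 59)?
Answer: 58058/5 ≈ 11612.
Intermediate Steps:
b = 248/5 (b = ((14*4)*4 + 24)/5 = (56*4 + 24)*(⅕) = (224 + 24)*(⅕) = 248*(⅕) = 248/5 ≈ 49.600)
(-48 - 1*46)*(-123) + b = (-48 - 1*46)*(-123) + 248/5 = (-48 - 46)*(-123) + 248/5 = -94*(-123) + 248/5 = 11562 + 248/5 = 58058/5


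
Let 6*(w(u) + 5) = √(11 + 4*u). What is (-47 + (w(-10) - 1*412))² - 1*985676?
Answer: -985676 + (2784 - I*√29)²/36 ≈ -7.7038e+5 - 832.91*I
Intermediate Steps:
w(u) = -5 + √(11 + 4*u)/6
(-47 + (w(-10) - 1*412))² - 1*985676 = (-47 + ((-5 + √(11 + 4*(-10))/6) - 1*412))² - 1*985676 = (-47 + ((-5 + √(11 - 40)/6) - 412))² - 985676 = (-47 + ((-5 + √(-29)/6) - 412))² - 985676 = (-47 + ((-5 + (I*√29)/6) - 412))² - 985676 = (-47 + ((-5 + I*√29/6) - 412))² - 985676 = (-47 + (-417 + I*√29/6))² - 985676 = (-464 + I*√29/6)² - 985676 = -985676 + (-464 + I*√29/6)²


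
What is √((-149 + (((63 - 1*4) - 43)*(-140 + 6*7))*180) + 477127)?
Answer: √194738 ≈ 441.29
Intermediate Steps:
√((-149 + (((63 - 1*4) - 43)*(-140 + 6*7))*180) + 477127) = √((-149 + (((63 - 4) - 43)*(-140 + 42))*180) + 477127) = √((-149 + ((59 - 43)*(-98))*180) + 477127) = √((-149 + (16*(-98))*180) + 477127) = √((-149 - 1568*180) + 477127) = √((-149 - 282240) + 477127) = √(-282389 + 477127) = √194738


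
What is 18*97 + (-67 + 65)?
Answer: 1744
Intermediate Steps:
18*97 + (-67 + 65) = 1746 - 2 = 1744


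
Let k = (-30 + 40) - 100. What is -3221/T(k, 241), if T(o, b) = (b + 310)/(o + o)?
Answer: 579780/551 ≈ 1052.2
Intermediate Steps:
k = -90 (k = 10 - 100 = -90)
T(o, b) = (310 + b)/(2*o) (T(o, b) = (310 + b)/((2*o)) = (310 + b)*(1/(2*o)) = (310 + b)/(2*o))
-3221/T(k, 241) = -3221*(-180/(310 + 241)) = -3221/((½)*(-1/90)*551) = -3221/(-551/180) = -3221*(-180/551) = 579780/551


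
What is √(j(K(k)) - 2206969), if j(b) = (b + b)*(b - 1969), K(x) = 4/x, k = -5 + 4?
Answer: 3*I*√243465 ≈ 1480.3*I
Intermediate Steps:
k = -1
j(b) = 2*b*(-1969 + b) (j(b) = (2*b)*(-1969 + b) = 2*b*(-1969 + b))
√(j(K(k)) - 2206969) = √(2*(4/(-1))*(-1969 + 4/(-1)) - 2206969) = √(2*(4*(-1))*(-1969 + 4*(-1)) - 2206969) = √(2*(-4)*(-1969 - 4) - 2206969) = √(2*(-4)*(-1973) - 2206969) = √(15784 - 2206969) = √(-2191185) = 3*I*√243465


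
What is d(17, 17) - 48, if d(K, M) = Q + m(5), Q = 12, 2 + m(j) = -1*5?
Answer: -43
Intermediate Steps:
m(j) = -7 (m(j) = -2 - 1*5 = -2 - 5 = -7)
d(K, M) = 5 (d(K, M) = 12 - 7 = 5)
d(17, 17) - 48 = 5 - 48 = -43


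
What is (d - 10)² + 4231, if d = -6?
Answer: 4487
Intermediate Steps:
(d - 10)² + 4231 = (-6 - 10)² + 4231 = (-16)² + 4231 = 256 + 4231 = 4487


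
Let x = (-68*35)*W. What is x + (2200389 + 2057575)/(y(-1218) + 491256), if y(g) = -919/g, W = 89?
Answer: -126737464792988/598350727 ≈ -2.1181e+5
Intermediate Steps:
x = -211820 (x = -68*35*89 = -2380*89 = -211820)
x + (2200389 + 2057575)/(y(-1218) + 491256) = -211820 + (2200389 + 2057575)/(-919/(-1218) + 491256) = -211820 + 4257964/(-919*(-1/1218) + 491256) = -211820 + 4257964/(919/1218 + 491256) = -211820 + 4257964/(598350727/1218) = -211820 + 4257964*(1218/598350727) = -211820 + 5186200152/598350727 = -126737464792988/598350727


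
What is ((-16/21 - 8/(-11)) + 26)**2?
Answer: 35976004/53361 ≈ 674.20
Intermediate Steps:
((-16/21 - 8/(-11)) + 26)**2 = ((-16*1/21 - 8*(-1/11)) + 26)**2 = ((-16/21 + 8/11) + 26)**2 = (-8/231 + 26)**2 = (5998/231)**2 = 35976004/53361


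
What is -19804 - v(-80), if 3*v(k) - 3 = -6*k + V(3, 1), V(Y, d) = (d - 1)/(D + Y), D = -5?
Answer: -19965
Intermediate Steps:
V(Y, d) = (-1 + d)/(-5 + Y) (V(Y, d) = (d - 1)/(-5 + Y) = (-1 + d)/(-5 + Y))
v(k) = 1 - 2*k (v(k) = 1 + (-6*k + (-1 + 1)/(-5 + 3))/3 = 1 + (-6*k + 0/(-2))/3 = 1 + (-6*k - ½*0)/3 = 1 + (-6*k + 0)/3 = 1 + (-6*k)/3 = 1 - 2*k)
-19804 - v(-80) = -19804 - (1 - 2*(-80)) = -19804 - (1 + 160) = -19804 - 1*161 = -19804 - 161 = -19965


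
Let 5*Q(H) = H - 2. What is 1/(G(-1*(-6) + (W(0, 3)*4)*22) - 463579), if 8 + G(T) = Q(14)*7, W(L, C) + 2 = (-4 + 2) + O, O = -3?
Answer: -5/2317851 ≈ -2.1572e-6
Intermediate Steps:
Q(H) = -⅖ + H/5 (Q(H) = (H - 2)/5 = (-2 + H)/5 = -⅖ + H/5)
W(L, C) = -7 (W(L, C) = -2 + ((-4 + 2) - 3) = -2 + (-2 - 3) = -2 - 5 = -7)
G(T) = 44/5 (G(T) = -8 + (-⅖ + (⅕)*14)*7 = -8 + (-⅖ + 14/5)*7 = -8 + (12/5)*7 = -8 + 84/5 = 44/5)
1/(G(-1*(-6) + (W(0, 3)*4)*22) - 463579) = 1/(44/5 - 463579) = 1/(-2317851/5) = -5/2317851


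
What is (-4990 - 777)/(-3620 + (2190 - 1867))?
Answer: 5767/3297 ≈ 1.7492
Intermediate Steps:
(-4990 - 777)/(-3620 + (2190 - 1867)) = -5767/(-3620 + 323) = -5767/(-3297) = -5767*(-1/3297) = 5767/3297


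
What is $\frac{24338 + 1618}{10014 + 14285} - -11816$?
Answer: $\frac{287142940}{24299} \approx 11817.0$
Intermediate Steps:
$\frac{24338 + 1618}{10014 + 14285} - -11816 = \frac{25956}{24299} + 11816 = \frac{287142940}{24299}$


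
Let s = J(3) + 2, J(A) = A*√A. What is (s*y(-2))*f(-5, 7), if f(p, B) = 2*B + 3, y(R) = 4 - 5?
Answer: -34 - 51*√3 ≈ -122.33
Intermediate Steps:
J(A) = A^(3/2)
y(R) = -1
f(p, B) = 3 + 2*B
s = 2 + 3*√3 (s = 3^(3/2) + 2 = 3*√3 + 2 = 2 + 3*√3 ≈ 7.1962)
(s*y(-2))*f(-5, 7) = ((2 + 3*√3)*(-1))*(3 + 2*7) = (-2 - 3*√3)*(3 + 14) = (-2 - 3*√3)*17 = -34 - 51*√3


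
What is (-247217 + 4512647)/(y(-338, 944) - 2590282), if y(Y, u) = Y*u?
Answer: -2132715/1454677 ≈ -1.4661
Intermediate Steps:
(-247217 + 4512647)/(y(-338, 944) - 2590282) = (-247217 + 4512647)/(-338*944 - 2590282) = 4265430/(-319072 - 2590282) = 4265430/(-2909354) = 4265430*(-1/2909354) = -2132715/1454677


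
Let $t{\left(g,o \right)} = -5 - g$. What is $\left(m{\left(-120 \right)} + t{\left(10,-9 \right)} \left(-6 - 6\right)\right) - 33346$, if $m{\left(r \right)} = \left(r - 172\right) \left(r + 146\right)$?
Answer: $-40758$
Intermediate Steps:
$m{\left(r \right)} = \left(-172 + r\right) \left(146 + r\right)$
$\left(m{\left(-120 \right)} + t{\left(10,-9 \right)} \left(-6 - 6\right)\right) - 33346 = \left(\left(-25112 + \left(-120\right)^{2} - -3120\right) + \left(-5 - 10\right) \left(-6 - 6\right)\right) - 33346 = \left(\left(-25112 + 14400 + 3120\right) + \left(-5 - 10\right) \left(-12\right)\right) - 33346 = \left(-7592 - -180\right) - 33346 = \left(-7592 + 180\right) - 33346 = -7412 - 33346 = -40758$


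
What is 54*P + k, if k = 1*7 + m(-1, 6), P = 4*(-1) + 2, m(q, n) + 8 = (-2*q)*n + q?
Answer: -98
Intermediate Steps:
m(q, n) = -8 + q - 2*n*q (m(q, n) = -8 + ((-2*q)*n + q) = -8 + (-2*n*q + q) = -8 + (q - 2*n*q) = -8 + q - 2*n*q)
P = -2 (P = -4 + 2 = -2)
k = 10 (k = 1*7 + (-8 - 1 - 2*6*(-1)) = 7 + (-8 - 1 + 12) = 7 + 3 = 10)
54*P + k = 54*(-2) + 10 = -108 + 10 = -98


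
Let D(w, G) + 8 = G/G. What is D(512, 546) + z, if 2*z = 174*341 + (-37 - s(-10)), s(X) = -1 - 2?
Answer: 29643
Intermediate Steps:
D(w, G) = -7 (D(w, G) = -8 + G/G = -8 + 1 = -7)
s(X) = -3
z = 29650 (z = (174*341 + (-37 - 1*(-3)))/2 = (59334 + (-37 + 3))/2 = (59334 - 34)/2 = (1/2)*59300 = 29650)
D(512, 546) + z = -7 + 29650 = 29643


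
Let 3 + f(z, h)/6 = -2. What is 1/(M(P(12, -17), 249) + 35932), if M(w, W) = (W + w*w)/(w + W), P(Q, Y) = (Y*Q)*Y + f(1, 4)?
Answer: 1229/48100459 ≈ 2.5551e-5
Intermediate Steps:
f(z, h) = -30 (f(z, h) = -18 + 6*(-2) = -18 - 12 = -30)
P(Q, Y) = -30 + Q*Y**2 (P(Q, Y) = (Y*Q)*Y - 30 = (Q*Y)*Y - 30 = Q*Y**2 - 30 = -30 + Q*Y**2)
M(w, W) = (W + w**2)/(W + w)
1/(M(P(12, -17), 249) + 35932) = 1/((249 + (-30 + 12*(-17)**2)**2)/(249 + (-30 + 12*(-17)**2)) + 35932) = 1/((249 + (-30 + 12*289)**2)/(249 + (-30 + 12*289)) + 35932) = 1/((249 + (-30 + 3468)**2)/(249 + (-30 + 3468)) + 35932) = 1/((249 + 3438**2)/(249 + 3438) + 35932) = 1/((249 + 11819844)/3687 + 35932) = 1/((1/3687)*11820093 + 35932) = 1/(3940031/1229 + 35932) = 1/(48100459/1229) = 1229/48100459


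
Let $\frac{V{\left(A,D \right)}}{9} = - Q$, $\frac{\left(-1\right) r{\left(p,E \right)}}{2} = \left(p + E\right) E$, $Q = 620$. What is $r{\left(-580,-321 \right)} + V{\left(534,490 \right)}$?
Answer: $-584022$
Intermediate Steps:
$r{\left(p,E \right)} = - 2 E \left(E + p\right)$ ($r{\left(p,E \right)} = - 2 \left(p + E\right) E = - 2 \left(E + p\right) E = - 2 E \left(E + p\right)$)
$V{\left(A,D \right)} = -5580$ ($V{\left(A,D \right)} = 9 \left(\left(-1\right) 620\right) = 9 \left(-620\right) = -5580$)
$r{\left(-580,-321 \right)} + V{\left(534,490 \right)} = \left(-2\right) \left(-321\right) \left(-321 - 580\right) - 5580 = \left(-2\right) \left(-321\right) \left(-901\right) - 5580 = -578442 - 5580 = -584022$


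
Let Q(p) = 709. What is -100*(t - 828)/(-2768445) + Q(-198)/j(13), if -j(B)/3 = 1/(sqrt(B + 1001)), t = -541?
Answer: -27380/553689 - 9217*sqrt(6)/3 ≈ -7525.7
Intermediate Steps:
j(B) = -3/sqrt(1001 + B) (j(B) = -3/sqrt(B + 1001) = -3/sqrt(1001 + B))
-100*(t - 828)/(-2768445) + Q(-198)/j(13) = -100*(-541 - 828)/(-2768445) + 709/((-3/sqrt(1001 + 13))) = -100*(-1369)*(-1/2768445) + 709/((-sqrt(6)/26)) = 136900*(-1/2768445) + 709/((-sqrt(6)/26)) = -27380/553689 + 709/((-sqrt(6)/26)) = -27380/553689 + 709*(-13*sqrt(6)/3) = -27380/553689 - 9217*sqrt(6)/3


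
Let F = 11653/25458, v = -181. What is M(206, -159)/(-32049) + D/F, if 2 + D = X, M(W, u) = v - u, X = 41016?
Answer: 33463464026554/373466997 ≈ 89602.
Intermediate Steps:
M(W, u) = -181 - u
D = 41014 (D = -2 + 41016 = 41014)
F = 11653/25458 (F = 11653*(1/25458) = 11653/25458 ≈ 0.45773)
M(206, -159)/(-32049) + D/F = (-181 - 1*(-159))/(-32049) + 41014/(11653/25458) = (-181 + 159)*(-1/32049) + 41014*(25458/11653) = -22*(-1/32049) + 1044134412/11653 = 22/32049 + 1044134412/11653 = 33463464026554/373466997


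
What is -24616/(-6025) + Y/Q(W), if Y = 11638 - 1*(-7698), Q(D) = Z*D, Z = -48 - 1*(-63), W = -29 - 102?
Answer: -13625792/2367825 ≈ -5.7546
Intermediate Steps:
W = -131
Z = 15 (Z = -48 + 63 = 15)
Q(D) = 15*D
Y = 19336 (Y = 11638 + 7698 = 19336)
-24616/(-6025) + Y/Q(W) = -24616/(-6025) + 19336/((15*(-131))) = -24616*(-1/6025) + 19336/(-1965) = 24616/6025 + 19336*(-1/1965) = 24616/6025 - 19336/1965 = -13625792/2367825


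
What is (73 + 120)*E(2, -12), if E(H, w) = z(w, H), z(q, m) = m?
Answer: 386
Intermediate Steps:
E(H, w) = H
(73 + 120)*E(2, -12) = (73 + 120)*2 = 193*2 = 386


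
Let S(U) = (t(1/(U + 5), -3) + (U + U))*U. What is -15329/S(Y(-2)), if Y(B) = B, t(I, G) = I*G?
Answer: -15329/10 ≈ -1532.9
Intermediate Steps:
t(I, G) = G*I
S(U) = U*(-3/(5 + U) + 2*U) (S(U) = (-3/(U + 5) + (U + U))*U = (-3/(5 + U) + 2*U)*U = U*(-3/(5 + U) + 2*U))
-15329/S(Y(-2)) = -15329*(-(5 - 2)/(2*(-3 + 2*(-2)*(5 - 2)))) = -15329*(-3/(2*(-3 + 2*(-2)*3))) = -15329*(-3/(2*(-3 - 12))) = -15329/((-2*1/3*(-15))) = -15329/10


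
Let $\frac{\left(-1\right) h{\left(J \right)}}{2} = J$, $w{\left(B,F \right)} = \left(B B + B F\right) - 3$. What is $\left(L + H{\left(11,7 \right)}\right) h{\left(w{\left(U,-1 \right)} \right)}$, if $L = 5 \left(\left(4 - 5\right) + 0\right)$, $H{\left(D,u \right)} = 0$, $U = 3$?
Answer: $30$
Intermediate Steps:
$w{\left(B,F \right)} = -3 + B^{2} + B F$ ($w{\left(B,F \right)} = \left(B^{2} + B F\right) - 3 = -3 + B^{2} + B F$)
$h{\left(J \right)} = - 2 J$
$L = -5$ ($L = 5 \left(\left(4 - 5\right) + 0\right) = 5 \left(-1 + 0\right) = 5 \left(-1\right) = -5$)
$\left(L + H{\left(11,7 \right)}\right) h{\left(w{\left(U,-1 \right)} \right)} = \left(-5 + 0\right) \left(- 2 \left(-3 + 3^{2} + 3 \left(-1\right)\right)\right) = - 5 \left(- 2 \left(-3 + 9 - 3\right)\right) = - 5 \left(\left(-2\right) 3\right) = \left(-5\right) \left(-6\right) = 30$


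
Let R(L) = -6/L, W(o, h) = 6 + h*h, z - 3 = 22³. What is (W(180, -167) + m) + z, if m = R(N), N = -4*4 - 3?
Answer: 732380/19 ≈ 38546.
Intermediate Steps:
z = 10651 (z = 3 + 22³ = 3 + 10648 = 10651)
W(o, h) = 6 + h²
N = -19 (N = -16 - 3 = -19)
m = 6/19 (m = -6/(-19) = -6*(-1/19) = 6/19 ≈ 0.31579)
(W(180, -167) + m) + z = ((6 + (-167)²) + 6/19) + 10651 = ((6 + 27889) + 6/19) + 10651 = (27895 + 6/19) + 10651 = 530011/19 + 10651 = 732380/19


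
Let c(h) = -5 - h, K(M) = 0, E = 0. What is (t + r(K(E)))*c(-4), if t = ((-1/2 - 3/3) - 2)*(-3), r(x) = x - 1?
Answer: -19/2 ≈ -9.5000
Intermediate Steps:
r(x) = -1 + x
t = 21/2 (t = ((-1*1/2 - 3*1/3) - 2)*(-3) = ((-1/2 - 1) - 2)*(-3) = (-3/2 - 2)*(-3) = -7/2*(-3) = 21/2 ≈ 10.500)
(t + r(K(E)))*c(-4) = (21/2 + (-1 + 0))*(-5 - 1*(-4)) = (21/2 - 1)*(-5 + 4) = (19/2)*(-1) = -19/2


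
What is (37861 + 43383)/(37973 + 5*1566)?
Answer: 81244/45803 ≈ 1.7738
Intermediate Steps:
(37861 + 43383)/(37973 + 5*1566) = 81244/(37973 + 7830) = 81244/45803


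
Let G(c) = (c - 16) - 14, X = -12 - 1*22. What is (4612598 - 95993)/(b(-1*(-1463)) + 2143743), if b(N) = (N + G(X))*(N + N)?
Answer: 4516605/6237217 ≈ 0.72414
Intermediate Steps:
X = -34 (X = -12 - 22 = -34)
G(c) = -30 + c (G(c) = (-16 + c) - 14 = -30 + c)
b(N) = 2*N*(-64 + N) (b(N) = (N + (-30 - 34))*(N + N) = (N - 64)*(2*N) = (-64 + N)*(2*N) = 2*N*(-64 + N))
(4612598 - 95993)/(b(-1*(-1463)) + 2143743) = (4612598 - 95993)/(2*(-1*(-1463))*(-64 - 1*(-1463)) + 2143743) = 4516605/(2*1463*(-64 + 1463) + 2143743) = 4516605/(2*1463*1399 + 2143743) = 4516605/(4093474 + 2143743) = 4516605/6237217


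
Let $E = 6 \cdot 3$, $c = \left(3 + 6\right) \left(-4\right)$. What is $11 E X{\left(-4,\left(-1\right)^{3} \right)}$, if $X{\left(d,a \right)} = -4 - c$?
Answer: $6336$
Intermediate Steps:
$c = -36$ ($c = 9 \left(-4\right) = -36$)
$X{\left(d,a \right)} = 32$ ($X{\left(d,a \right)} = -4 - -36 = -4 + 36 = 32$)
$E = 18$
$11 E X{\left(-4,\left(-1\right)^{3} \right)} = 11 \cdot 18 \cdot 32 = 198 \cdot 32 = 6336$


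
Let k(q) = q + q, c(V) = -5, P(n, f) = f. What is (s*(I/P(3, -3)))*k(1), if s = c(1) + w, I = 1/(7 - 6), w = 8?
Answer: -2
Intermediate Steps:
I = 1 (I = 1/1 = 1)
s = 3 (s = -5 + 8 = 3)
k(q) = 2*q
(s*(I/P(3, -3)))*k(1) = (3*(1/(-3)))*(2*1) = (3*(1*(-1/3)))*2 = (3*(-1/3))*2 = -1*2 = -2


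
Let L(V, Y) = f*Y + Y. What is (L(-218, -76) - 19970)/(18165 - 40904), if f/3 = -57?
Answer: 7050/22739 ≈ 0.31004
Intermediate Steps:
f = -171 (f = 3*(-57) = -171)
L(V, Y) = -170*Y (L(V, Y) = -171*Y + Y = -170*Y)
(L(-218, -76) - 19970)/(18165 - 40904) = (-170*(-76) - 19970)/(18165 - 40904) = (12920 - 19970)/(-22739) = -7050*(-1/22739) = 7050/22739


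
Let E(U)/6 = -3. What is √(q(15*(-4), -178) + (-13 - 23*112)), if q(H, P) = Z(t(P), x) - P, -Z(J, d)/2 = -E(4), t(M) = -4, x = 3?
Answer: I*√2447 ≈ 49.467*I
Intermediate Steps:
E(U) = -18 (E(U) = 6*(-3) = -18)
Z(J, d) = -36 (Z(J, d) = -(-2)*(-18) = -2*18 = -36)
q(H, P) = -36 - P
√(q(15*(-4), -178) + (-13 - 23*112)) = √((-36 - 1*(-178)) + (-13 - 23*112)) = √((-36 + 178) + (-13 - 2576)) = √(142 - 2589) = √(-2447) = I*√2447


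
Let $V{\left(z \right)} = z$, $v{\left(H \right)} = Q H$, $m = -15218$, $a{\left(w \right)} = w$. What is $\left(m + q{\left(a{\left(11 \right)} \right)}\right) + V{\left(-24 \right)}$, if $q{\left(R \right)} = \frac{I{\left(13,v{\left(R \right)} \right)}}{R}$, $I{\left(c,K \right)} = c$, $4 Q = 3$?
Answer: $- \frac{167649}{11} \approx -15241.0$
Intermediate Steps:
$Q = \frac{3}{4}$ ($Q = \frac{1}{4} \cdot 3 = \frac{3}{4} \approx 0.75$)
$v{\left(H \right)} = \frac{3 H}{4}$
$q{\left(R \right)} = \frac{13}{R}$
$\left(m + q{\left(a{\left(11 \right)} \right)}\right) + V{\left(-24 \right)} = \left(-15218 + \frac{13}{11}\right) - 24 = - \frac{167385}{11} - 24 = - \frac{167649}{11}$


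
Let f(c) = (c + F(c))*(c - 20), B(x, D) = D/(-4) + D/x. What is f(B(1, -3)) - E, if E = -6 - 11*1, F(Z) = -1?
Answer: 1429/16 ≈ 89.313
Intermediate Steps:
B(x, D) = -D/4 + D/x (B(x, D) = D*(-¼) + D/x = -D/4 + D/x)
f(c) = (-1 + c)*(-20 + c) (f(c) = (c - 1)*(c - 20) = (-1 + c)*(-20 + c))
E = -17 (E = -6 - 11 = -17)
f(B(1, -3)) - E = (20 + (-¼*(-3) - 3/1)² - 21*(-¼*(-3) - 3/1)) - 1*(-17) = (20 + (¾ - 3*1)² - 21*(¾ - 3*1)) + 17 = (20 + (¾ - 3)² - 21*(¾ - 3)) + 17 = (20 + (-9/4)² - 21*(-9/4)) + 17 = (20 + 81/16 + 189/4) + 17 = 1157/16 + 17 = 1429/16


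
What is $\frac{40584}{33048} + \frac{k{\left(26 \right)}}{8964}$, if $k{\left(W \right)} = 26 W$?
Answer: $\frac{148972}{114291} \approx 1.3034$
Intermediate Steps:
$\frac{40584}{33048} + \frac{k{\left(26 \right)}}{8964} = \frac{40584}{33048} + \frac{26 \cdot 26}{8964} = 40584 \cdot \frac{1}{33048} + 676 \cdot \frac{1}{8964} = \frac{1691}{1377} + \frac{169}{2241} = \frac{148972}{114291}$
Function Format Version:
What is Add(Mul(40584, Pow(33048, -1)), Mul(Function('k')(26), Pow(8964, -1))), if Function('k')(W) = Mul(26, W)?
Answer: Rational(148972, 114291) ≈ 1.3034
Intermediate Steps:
Add(Mul(40584, Pow(33048, -1)), Mul(Function('k')(26), Pow(8964, -1))) = Add(Mul(40584, Pow(33048, -1)), Mul(Mul(26, 26), Pow(8964, -1))) = Add(Mul(40584, Rational(1, 33048)), Mul(676, Rational(1, 8964))) = Add(Rational(1691, 1377), Rational(169, 2241)) = Rational(148972, 114291)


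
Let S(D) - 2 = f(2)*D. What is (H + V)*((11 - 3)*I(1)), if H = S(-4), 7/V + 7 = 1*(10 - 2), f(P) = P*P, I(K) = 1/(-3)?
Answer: 56/3 ≈ 18.667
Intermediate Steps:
I(K) = -⅓
f(P) = P²
V = 7 (V = 7/(-7 + 1*(10 - 2)) = 7/(-7 + 1*8) = 7/(-7 + 8) = 7/1 = 7*1 = 7)
S(D) = 2 + 4*D (S(D) = 2 + 2²*D = 2 + 4*D)
H = -14 (H = 2 + 4*(-4) = 2 - 16 = -14)
(H + V)*((11 - 3)*I(1)) = (-14 + 7)*((11 - 3)*(-⅓)) = -56*(-1)/3 = -7*(-8/3) = 56/3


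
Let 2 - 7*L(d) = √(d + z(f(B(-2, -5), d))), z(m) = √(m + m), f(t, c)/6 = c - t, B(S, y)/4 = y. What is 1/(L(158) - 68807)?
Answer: -1/(481647/7 + √(158 + 2*√534)/7) ≈ -1.4533e-5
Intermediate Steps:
B(S, y) = 4*y
f(t, c) = -6*t + 6*c (f(t, c) = 6*(c - t) = -6*t + 6*c)
z(m) = √2*√m (z(m) = √(2*m) = √2*√m)
L(d) = 2/7 - √(d + √2*√(120 + 6*d))/7 (L(d) = 2/7 - √(d + √2*√(-24*(-5) + 6*d))/7 = 2/7 - √(d + √2*√(-6*(-20) + 6*d))/7 = 2/7 - √(d + √2*√(120 + 6*d))/7)
1/(L(158) - 68807) = 1/((2/7 - √(158 + 2*√3*√(20 + 158))/7) - 68807) = 1/((2/7 - √(158 + 2*√3*√178)/7) - 68807) = 1/((2/7 - √(158 + 2*√534)/7) - 68807) = 1/(-481647/7 - √(158 + 2*√534)/7)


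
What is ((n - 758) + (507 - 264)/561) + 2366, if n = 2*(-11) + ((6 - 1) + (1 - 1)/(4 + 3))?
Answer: 297598/187 ≈ 1591.4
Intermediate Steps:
n = -17 (n = -22 + (5 + 0/7) = -22 + (5 + 0*(⅐)) = -22 + (5 + 0) = -22 + 5 = -17)
((n - 758) + (507 - 264)/561) + 2366 = ((-17 - 758) + (507 - 264)/561) + 2366 = (-775 + 243*(1/561)) + 2366 = (-775 + 81/187) + 2366 = -144844/187 + 2366 = 297598/187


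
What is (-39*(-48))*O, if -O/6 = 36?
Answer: -404352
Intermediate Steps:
O = -216 (O = -6*36 = -216)
(-39*(-48))*O = -39*(-48)*(-216) = 1872*(-216) = -404352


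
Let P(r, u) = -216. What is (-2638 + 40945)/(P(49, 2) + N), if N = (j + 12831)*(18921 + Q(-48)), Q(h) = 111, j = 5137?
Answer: 12769/113988920 ≈ 0.00011202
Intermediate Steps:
N = 341966976 (N = (5137 + 12831)*(18921 + 111) = 17968*19032 = 341966976)
(-2638 + 40945)/(P(49, 2) + N) = (-2638 + 40945)/(-216 + 341966976) = 38307/341966760 = 38307*(1/341966760) = 12769/113988920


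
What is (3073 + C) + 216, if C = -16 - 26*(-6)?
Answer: 3429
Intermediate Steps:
C = 140 (C = -16 + 156 = 140)
(3073 + C) + 216 = (3073 + 140) + 216 = 3213 + 216 = 3429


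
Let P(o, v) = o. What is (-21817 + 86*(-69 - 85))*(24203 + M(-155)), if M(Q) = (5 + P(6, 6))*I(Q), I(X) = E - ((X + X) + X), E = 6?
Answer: -1030232424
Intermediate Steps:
I(X) = 6 - 3*X (I(X) = 6 - ((X + X) + X) = 6 - (2*X + X) = 6 - 3*X)
M(Q) = 66 - 33*Q (M(Q) = (5 + 6)*(6 - 3*Q) = 11*(6 - 3*Q) = 66 - 33*Q)
(-21817 + 86*(-69 - 85))*(24203 + M(-155)) = (-21817 + 86*(-69 - 85))*(24203 + (66 - 33*(-155))) = (-21817 + 86*(-154))*(24203 + (66 + 5115)) = (-21817 - 13244)*(24203 + 5181) = -35061*29384 = -1030232424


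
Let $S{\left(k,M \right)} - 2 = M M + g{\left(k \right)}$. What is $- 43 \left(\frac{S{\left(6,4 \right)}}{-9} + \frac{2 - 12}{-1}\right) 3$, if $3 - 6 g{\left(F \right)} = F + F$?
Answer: $- \frac{2107}{2} \approx -1053.5$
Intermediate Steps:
$g{\left(F \right)} = \frac{1}{2} - \frac{F}{3}$ ($g{\left(F \right)} = \frac{1}{2} - \frac{F + F}{6} = \frac{1}{2} - \frac{2 F}{6} = \frac{1}{2} - \frac{F}{3}$)
$S{\left(k,M \right)} = \frac{5}{2} + M^{2} - \frac{k}{3}$ ($S{\left(k,M \right)} = 2 - \left(- \frac{1}{2} + \frac{k}{3} - M M\right) = 2 - \left(- \frac{1}{2} - M^{2} + \frac{k}{3}\right) = 2 + \left(\frac{1}{2} + M^{2} - \frac{k}{3}\right) = \frac{5}{2} + M^{2} - \frac{k}{3}$)
$- 43 \left(\frac{S{\left(6,4 \right)}}{-9} + \frac{2 - 12}{-1}\right) 3 = - 43 \left(\frac{\frac{5}{2} + 4^{2} - 2}{-9} + \frac{2 - 12}{-1}\right) 3 = - 43 \left(\left(\frac{5}{2} + 16 - 2\right) \left(- \frac{1}{9}\right) + \left(2 - 12\right) \left(-1\right)\right) 3 = - 43 \left(\frac{33}{2} \left(- \frac{1}{9}\right) - -10\right) 3 = - 43 \left(- \frac{11}{6} + 10\right) 3 = \left(-43\right) \frac{49}{6} \cdot 3 = \left(- \frac{2107}{6}\right) 3 = - \frac{2107}{2}$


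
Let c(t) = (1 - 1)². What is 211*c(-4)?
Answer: 0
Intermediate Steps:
c(t) = 0 (c(t) = 0² = 0)
211*c(-4) = 211*0 = 0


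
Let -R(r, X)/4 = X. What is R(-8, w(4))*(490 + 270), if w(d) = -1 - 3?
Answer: 12160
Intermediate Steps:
w(d) = -4
R(r, X) = -4*X
R(-8, w(4))*(490 + 270) = (-4*(-4))*(490 + 270) = 16*760 = 12160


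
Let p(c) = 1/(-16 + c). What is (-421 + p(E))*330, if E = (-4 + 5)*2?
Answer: -972675/7 ≈ -1.3895e+5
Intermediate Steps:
E = 2 (E = 1*2 = 2)
(-421 + p(E))*330 = (-421 + 1/(-16 + 2))*330 = (-421 + 1/(-14))*330 = (-421 - 1/14)*330 = -5895/14*330 = -972675/7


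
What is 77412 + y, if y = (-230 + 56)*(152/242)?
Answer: 9353628/121 ≈ 77303.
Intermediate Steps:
y = -13224/121 (y = -26448/242 = -174*76/121 = -13224/121 ≈ -109.29)
77412 + y = 77412 - 13224/121 = 9353628/121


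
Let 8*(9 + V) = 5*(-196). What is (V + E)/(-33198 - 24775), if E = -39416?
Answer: 79095/115946 ≈ 0.68217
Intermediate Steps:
V = -263/2 (V = -9 + (5*(-196))/8 = -9 + (⅛)*(-980) = -9 - 245/2 = -263/2 ≈ -131.50)
(V + E)/(-33198 - 24775) = (-263/2 - 39416)/(-33198 - 24775) = -79095/2/(-57973) = -79095/2*(-1/57973) = 79095/115946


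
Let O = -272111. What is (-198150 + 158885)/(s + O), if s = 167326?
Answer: 7853/20957 ≈ 0.37472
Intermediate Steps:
(-198150 + 158885)/(s + O) = (-198150 + 158885)/(167326 - 272111) = -39265/(-104785) = -39265*(-1/104785) = 7853/20957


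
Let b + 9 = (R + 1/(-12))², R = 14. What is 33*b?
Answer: 292523/48 ≈ 6094.2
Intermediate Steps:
b = 26593/144 (b = -9 + (14 + 1/(-12))² = -9 + (14 - 1/12)² = -9 + (167/12)² = -9 + 27889/144 = 26593/144 ≈ 184.67)
33*b = 33*(26593/144) = 292523/48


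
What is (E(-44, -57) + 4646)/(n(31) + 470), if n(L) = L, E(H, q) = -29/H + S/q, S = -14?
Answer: 11654437/1256508 ≈ 9.2753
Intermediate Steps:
E(H, q) = -29/H - 14/q
(E(-44, -57) + 4646)/(n(31) + 470) = ((-29/(-44) - 14/(-57)) + 4646)/(31 + 470) = ((-29*(-1/44) - 14*(-1/57)) + 4646)/501 = ((29/44 + 14/57) + 4646)*(1/501) = (2269/2508 + 4646)*(1/501) = (11654437/2508)*(1/501) = 11654437/1256508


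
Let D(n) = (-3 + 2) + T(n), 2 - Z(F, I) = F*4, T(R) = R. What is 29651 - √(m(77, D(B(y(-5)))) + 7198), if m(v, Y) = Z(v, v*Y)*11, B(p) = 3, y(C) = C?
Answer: 29651 - 2*√958 ≈ 29589.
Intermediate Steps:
Z(F, I) = 2 - 4*F (Z(F, I) = 2 - F*4 = 2 - 4*F)
D(n) = -1 + n (D(n) = (-3 + 2) + n = -1 + n)
m(v, Y) = 22 - 44*v (m(v, Y) = (2 - 4*v)*11 = 22 - 44*v)
29651 - √(m(77, D(B(y(-5)))) + 7198) = 29651 - √((22 - 44*77) + 7198) = 29651 - √((22 - 3388) + 7198) = 29651 - √(-3366 + 7198) = 29651 - √3832 = 29651 - 2*√958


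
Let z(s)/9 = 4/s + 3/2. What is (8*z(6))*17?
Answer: 2652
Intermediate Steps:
z(s) = 27/2 + 36/s (z(s) = 9*(4/s + 3/2) = 9*(3/2 + 4/s) = 27/2 + 36/s)
(8*z(6))*17 = (8*(27/2 + 36/6))*17 = (8*(27/2 + 36*(⅙)))*17 = (8*(27/2 + 6))*17 = (8*(39/2))*17 = 156*17 = 2652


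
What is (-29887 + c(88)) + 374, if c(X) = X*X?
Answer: -21769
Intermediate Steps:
c(X) = X²
(-29887 + c(88)) + 374 = (-29887 + 88²) + 374 = (-29887 + 7744) + 374 = -22143 + 374 = -21769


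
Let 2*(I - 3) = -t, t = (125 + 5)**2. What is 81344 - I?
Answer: 89791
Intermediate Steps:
t = 16900 (t = 130**2 = 16900)
I = -8447 (I = 3 + (-1*16900)/2 = 3 + (1/2)*(-16900) = 3 - 8450 = -8447)
81344 - I = 81344 - 1*(-8447) = 81344 + 8447 = 89791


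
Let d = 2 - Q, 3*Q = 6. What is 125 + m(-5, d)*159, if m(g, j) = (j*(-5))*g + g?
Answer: -670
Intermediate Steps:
Q = 2 (Q = (⅓)*6 = 2)
d = 0 (d = 2 - 1*2 = 2 - 2 = 0)
m(g, j) = g - 5*g*j (m(g, j) = (-5*j)*g + g = -5*g*j + g = g - 5*g*j)
125 + m(-5, d)*159 = 125 - 5*(1 - 5*0)*159 = 125 - 5*(1 + 0)*159 = 125 - 5*1*159 = 125 - 5*159 = 125 - 795 = -670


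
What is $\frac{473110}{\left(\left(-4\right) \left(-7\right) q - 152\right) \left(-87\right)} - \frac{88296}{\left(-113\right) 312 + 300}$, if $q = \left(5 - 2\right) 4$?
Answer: $- \frac{9133207}{337908} \approx -27.029$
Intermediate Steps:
$q = 12$ ($q = 3 \cdot 4 = 12$)
$\frac{473110}{\left(\left(-4\right) \left(-7\right) q - 152\right) \left(-87\right)} - \frac{88296}{\left(-113\right) 312 + 300} = \frac{473110}{\left(\left(-4\right) \left(-7\right) 12 - 152\right) \left(-87\right)} - \frac{88296}{\left(-113\right) 312 + 300} = \frac{473110}{\left(28 \cdot 12 - 152\right) \left(-87\right)} - \frac{88296}{-35256 + 300} = \frac{473110}{\left(336 - 152\right) \left(-87\right)} - \frac{88296}{-34956} = \frac{473110}{184 \left(-87\right)} - - \frac{7358}{2913} = \frac{473110}{-16008} + \frac{7358}{2913} = 473110 \left(- \frac{1}{16008}\right) + \frac{7358}{2913} = - \frac{10285}{348} + \frac{7358}{2913} = - \frac{9133207}{337908}$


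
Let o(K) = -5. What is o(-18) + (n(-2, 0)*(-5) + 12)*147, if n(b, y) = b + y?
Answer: 3229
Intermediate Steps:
o(-18) + (n(-2, 0)*(-5) + 12)*147 = -5 + ((-2 + 0)*(-5) + 12)*147 = -5 + (-2*(-5) + 12)*147 = -5 + (10 + 12)*147 = -5 + 22*147 = -5 + 3234 = 3229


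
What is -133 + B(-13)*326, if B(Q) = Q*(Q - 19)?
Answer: 135483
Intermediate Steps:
B(Q) = Q*(-19 + Q)
-133 + B(-13)*326 = -133 - 13*(-19 - 13)*326 = -133 - 13*(-32)*326 = -133 + 416*326 = -133 + 135616 = 135483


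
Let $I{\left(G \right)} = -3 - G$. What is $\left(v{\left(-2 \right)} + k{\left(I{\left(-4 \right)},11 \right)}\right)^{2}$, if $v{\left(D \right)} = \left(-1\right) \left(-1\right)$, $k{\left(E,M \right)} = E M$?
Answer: $144$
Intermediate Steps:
$v{\left(D \right)} = 1$
$\left(v{\left(-2 \right)} + k{\left(I{\left(-4 \right)},11 \right)}\right)^{2} = \left(1 + \left(-3 - -4\right) 11\right)^{2} = \left(1 + \left(-3 + 4\right) 11\right)^{2} = \left(1 + 1 \cdot 11\right)^{2} = \left(1 + 11\right)^{2} = 12^{2} = 144$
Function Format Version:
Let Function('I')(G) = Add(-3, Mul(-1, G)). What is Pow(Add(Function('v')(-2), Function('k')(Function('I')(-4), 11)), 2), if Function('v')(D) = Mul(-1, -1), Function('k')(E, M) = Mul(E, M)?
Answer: 144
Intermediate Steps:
Function('v')(D) = 1
Pow(Add(Function('v')(-2), Function('k')(Function('I')(-4), 11)), 2) = Pow(Add(1, Mul(Add(-3, Mul(-1, -4)), 11)), 2) = Pow(Add(1, Mul(Add(-3, 4), 11)), 2) = Pow(Add(1, Mul(1, 11)), 2) = Pow(Add(1, 11), 2) = Pow(12, 2) = 144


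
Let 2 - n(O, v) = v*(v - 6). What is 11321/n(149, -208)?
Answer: -11321/44510 ≈ -0.25435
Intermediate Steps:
n(O, v) = 2 - v*(-6 + v) (n(O, v) = 2 - v*(v - 6) = 2 - v*(-6 + v))
11321/n(149, -208) = 11321/(2 - 1*(-208)**2 + 6*(-208)) = 11321/(2 - 1*43264 - 1248) = 11321/(2 - 43264 - 1248) = 11321/(-44510) = 11321*(-1/44510) = -11321/44510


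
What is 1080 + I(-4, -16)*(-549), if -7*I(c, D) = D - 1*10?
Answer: -6714/7 ≈ -959.14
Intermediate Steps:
I(c, D) = 10/7 - D/7 (I(c, D) = -(D - 1*10)/7 = -(D - 10)/7 = -(-10 + D)/7 = 10/7 - D/7)
1080 + I(-4, -16)*(-549) = 1080 + (10/7 - ⅐*(-16))*(-549) = 1080 + (10/7 + 16/7)*(-549) = 1080 + (26/7)*(-549) = 1080 - 14274/7 = -6714/7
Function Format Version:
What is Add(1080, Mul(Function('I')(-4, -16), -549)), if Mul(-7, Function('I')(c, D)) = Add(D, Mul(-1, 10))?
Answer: Rational(-6714, 7) ≈ -959.14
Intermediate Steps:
Function('I')(c, D) = Add(Rational(10, 7), Mul(Rational(-1, 7), D)) (Function('I')(c, D) = Mul(Rational(-1, 7), Add(D, Mul(-1, 10))) = Mul(Rational(-1, 7), Add(D, -10)) = Mul(Rational(-1, 7), Add(-10, D)) = Add(Rational(10, 7), Mul(Rational(-1, 7), D)))
Add(1080, Mul(Function('I')(-4, -16), -549)) = Add(1080, Mul(Add(Rational(10, 7), Mul(Rational(-1, 7), -16)), -549)) = Add(1080, Mul(Add(Rational(10, 7), Rational(16, 7)), -549)) = Add(1080, Mul(Rational(26, 7), -549)) = Add(1080, Rational(-14274, 7)) = Rational(-6714, 7)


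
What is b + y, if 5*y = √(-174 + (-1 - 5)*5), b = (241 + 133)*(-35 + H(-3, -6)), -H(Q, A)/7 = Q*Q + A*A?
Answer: -130900 + 2*I*√51/5 ≈ -1.309e+5 + 2.8566*I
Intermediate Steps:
H(Q, A) = -7*A² - 7*Q² (H(Q, A) = -7*(Q*Q + A*A) = -7*(Q² + A²) = -7*(A² + Q²) = -7*A² - 7*Q²)
b = -130900 (b = (241 + 133)*(-35 + (-7*(-6)² - 7*(-3)²)) = 374*(-35 + (-7*36 - 7*9)) = 374*(-35 + (-252 - 63)) = 374*(-35 - 315) = 374*(-350) = -130900)
y = 2*I*√51/5 (y = √(-174 + (-1 - 5)*5)/5 = √(-174 - 6*5)/5 = √(-174 - 30)/5 = √(-204)/5 = (2*I*√51)/5 = 2*I*√51/5 ≈ 2.8566*I)
b + y = -130900 + 2*I*√51/5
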